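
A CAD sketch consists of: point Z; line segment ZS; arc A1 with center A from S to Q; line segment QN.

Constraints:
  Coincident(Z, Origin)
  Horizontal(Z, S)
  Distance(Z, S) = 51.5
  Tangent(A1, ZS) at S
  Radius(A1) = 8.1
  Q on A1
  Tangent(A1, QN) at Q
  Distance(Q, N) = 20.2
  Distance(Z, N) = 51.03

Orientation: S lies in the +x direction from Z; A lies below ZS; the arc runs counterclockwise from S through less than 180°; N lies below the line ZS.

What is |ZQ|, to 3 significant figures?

44.1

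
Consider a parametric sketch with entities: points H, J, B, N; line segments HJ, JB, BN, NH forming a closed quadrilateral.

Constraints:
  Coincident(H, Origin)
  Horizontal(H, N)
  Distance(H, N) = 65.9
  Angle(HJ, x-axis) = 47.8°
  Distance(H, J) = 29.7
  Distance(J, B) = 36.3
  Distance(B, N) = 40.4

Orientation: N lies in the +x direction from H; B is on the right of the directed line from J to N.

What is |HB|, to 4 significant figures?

30.88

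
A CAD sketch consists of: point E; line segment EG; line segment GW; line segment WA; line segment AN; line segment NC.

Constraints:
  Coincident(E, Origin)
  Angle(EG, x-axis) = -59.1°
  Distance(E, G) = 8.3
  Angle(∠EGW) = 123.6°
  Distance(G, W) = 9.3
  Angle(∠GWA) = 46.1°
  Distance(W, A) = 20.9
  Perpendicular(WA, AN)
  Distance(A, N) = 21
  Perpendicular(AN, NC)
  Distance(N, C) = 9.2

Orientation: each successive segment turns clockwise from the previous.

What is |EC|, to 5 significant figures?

16.050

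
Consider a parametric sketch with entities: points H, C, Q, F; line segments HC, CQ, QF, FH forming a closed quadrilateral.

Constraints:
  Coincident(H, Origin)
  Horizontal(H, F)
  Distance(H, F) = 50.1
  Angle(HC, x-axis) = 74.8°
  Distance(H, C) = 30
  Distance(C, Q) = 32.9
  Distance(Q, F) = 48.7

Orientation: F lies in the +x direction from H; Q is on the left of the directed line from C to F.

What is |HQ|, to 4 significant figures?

58.63

Checks: |CQ| = 32.90 ✓; |QF| = 48.70 ✓.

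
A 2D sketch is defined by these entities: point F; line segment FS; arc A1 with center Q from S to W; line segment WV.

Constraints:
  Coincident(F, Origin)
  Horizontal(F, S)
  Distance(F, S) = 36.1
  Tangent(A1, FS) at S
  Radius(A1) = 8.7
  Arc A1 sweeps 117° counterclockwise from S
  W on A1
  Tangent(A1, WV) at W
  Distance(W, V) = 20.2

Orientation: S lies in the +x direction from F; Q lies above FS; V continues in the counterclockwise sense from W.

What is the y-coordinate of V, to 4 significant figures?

30.65

F is at the origin; FS is horizontal with |FS| = 36.1 and S on the +x side, so S = (36.10, 0.000). Tangency of A1 to FS means the radius QS is perpendicular to FS, so Q = S + (0, 8.7) = (36.10, 8.700). On A1, S sits at bearing -90° from Q; a 117° counterclockwise sweep puts W at bearing 27°, so W = Q + 8.7·(cos 27°, sin 27°) = (43.85, 12.65). Since A1 is tangent to WV there, QW ⟂ WV, so WV runs along (−sin 27°, cos 27°); with |WV| = 20.2, V = (34.68, 30.65). So V.y = 30.65.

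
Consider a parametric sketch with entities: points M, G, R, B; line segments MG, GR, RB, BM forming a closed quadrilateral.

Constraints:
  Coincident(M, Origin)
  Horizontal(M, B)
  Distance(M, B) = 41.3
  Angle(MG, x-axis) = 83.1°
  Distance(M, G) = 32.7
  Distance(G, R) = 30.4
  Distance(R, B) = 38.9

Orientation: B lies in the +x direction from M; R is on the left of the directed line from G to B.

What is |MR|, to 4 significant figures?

50.97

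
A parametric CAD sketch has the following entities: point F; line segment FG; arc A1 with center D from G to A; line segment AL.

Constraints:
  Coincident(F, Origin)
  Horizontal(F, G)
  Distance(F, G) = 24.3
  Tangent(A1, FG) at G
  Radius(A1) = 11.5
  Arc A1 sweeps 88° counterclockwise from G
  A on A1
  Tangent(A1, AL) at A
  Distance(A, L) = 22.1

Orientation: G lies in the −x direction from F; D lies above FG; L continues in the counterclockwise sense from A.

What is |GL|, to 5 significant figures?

35.379

On A1, G sits at bearing -90° from D; an 88° counterclockwise sweep puts A at bearing -2°, so A = D + 11.5·(cos -2°, sin -2°) = (-12.807, 11.099). The tangent condition forces DA to be normal to AL, so AL runs along (−sin -2°, cos -2°); with |AL| = 22.1, L = (-12.036, 33.185). Then |GL| = |L − G| = 35.379.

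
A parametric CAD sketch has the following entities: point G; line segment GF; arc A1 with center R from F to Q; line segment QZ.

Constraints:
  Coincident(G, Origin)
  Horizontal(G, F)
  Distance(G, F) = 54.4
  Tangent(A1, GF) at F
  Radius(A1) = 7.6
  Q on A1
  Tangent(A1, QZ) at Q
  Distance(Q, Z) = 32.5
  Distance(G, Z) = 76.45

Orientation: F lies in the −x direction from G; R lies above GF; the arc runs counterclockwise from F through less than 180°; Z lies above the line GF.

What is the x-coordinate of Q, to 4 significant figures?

-48.03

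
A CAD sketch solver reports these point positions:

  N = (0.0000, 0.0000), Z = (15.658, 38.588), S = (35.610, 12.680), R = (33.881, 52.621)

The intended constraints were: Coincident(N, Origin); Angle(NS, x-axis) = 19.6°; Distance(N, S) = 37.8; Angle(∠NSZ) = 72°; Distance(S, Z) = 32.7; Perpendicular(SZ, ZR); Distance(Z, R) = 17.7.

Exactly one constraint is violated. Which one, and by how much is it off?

Distance(Z, R) = 17.7 — off by 5.30.

N = (0.00, 0.00) ✓; NS at 19.60° ✓; |NS| = 37.80 ✓; ∠NSZ = 72.00° ✓; |SZ| = 32.70 ✓; ∠(SZ, ZR) = 90.00° ✓; |ZR| = 23.00 ✗.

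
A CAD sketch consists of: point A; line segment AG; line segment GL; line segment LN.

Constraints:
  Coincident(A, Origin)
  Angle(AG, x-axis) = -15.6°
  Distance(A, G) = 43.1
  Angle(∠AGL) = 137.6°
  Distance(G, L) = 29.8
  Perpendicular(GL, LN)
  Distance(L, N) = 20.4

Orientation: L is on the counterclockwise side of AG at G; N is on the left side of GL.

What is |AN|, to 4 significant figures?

62.23

∠AGL = 137.6°, so GL runs at -15.6° + (180° − 137.6°) = 26.80° from the x-axis; with |GL| = 29.8, L = G + 29.8·(cos 26.80°, sin 26.80°) = (68.11, 1.846). GL is perpendicular to LN; with |LN| = 20.4 on the left of GL, N = L + 20.4·(-0.4509, 0.8926) = (58.91, 20.05). Then |AN| = |N − A| = 62.23.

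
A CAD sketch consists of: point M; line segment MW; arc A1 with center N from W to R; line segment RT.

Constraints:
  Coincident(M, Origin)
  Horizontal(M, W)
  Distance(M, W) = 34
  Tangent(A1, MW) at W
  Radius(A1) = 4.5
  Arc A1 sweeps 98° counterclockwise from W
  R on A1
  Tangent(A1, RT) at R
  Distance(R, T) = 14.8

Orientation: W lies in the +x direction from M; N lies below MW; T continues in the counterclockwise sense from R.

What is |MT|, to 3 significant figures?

37.3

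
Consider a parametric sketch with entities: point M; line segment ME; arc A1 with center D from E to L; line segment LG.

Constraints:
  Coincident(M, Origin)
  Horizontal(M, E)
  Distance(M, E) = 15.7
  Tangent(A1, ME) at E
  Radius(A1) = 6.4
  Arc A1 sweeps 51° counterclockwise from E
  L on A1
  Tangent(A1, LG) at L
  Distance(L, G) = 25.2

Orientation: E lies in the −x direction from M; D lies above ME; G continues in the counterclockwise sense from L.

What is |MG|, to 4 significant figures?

22.55

M is at the origin; M and E share the same y with |ME| = 15.7 and E on the −x side, so E = (-15.70, 0.000). The tangent condition forces DE to be normal to ME, so D = E + (0, 6.4) = (-15.70, 6.400). On A1, E sits at bearing -90° from D; a 51° counterclockwise sweep puts L at bearing -39°, so L = D + 6.4·(cos -39°, sin -39°) = (-10.73, 2.372). Tangency of A1 to LG means the radius DL is perpendicular to LG, so LG runs along (−sin -39°, cos -39°); with |LG| = 25.2, G = (5.133, 21.96). Then |MG| = |G − M| = 22.55.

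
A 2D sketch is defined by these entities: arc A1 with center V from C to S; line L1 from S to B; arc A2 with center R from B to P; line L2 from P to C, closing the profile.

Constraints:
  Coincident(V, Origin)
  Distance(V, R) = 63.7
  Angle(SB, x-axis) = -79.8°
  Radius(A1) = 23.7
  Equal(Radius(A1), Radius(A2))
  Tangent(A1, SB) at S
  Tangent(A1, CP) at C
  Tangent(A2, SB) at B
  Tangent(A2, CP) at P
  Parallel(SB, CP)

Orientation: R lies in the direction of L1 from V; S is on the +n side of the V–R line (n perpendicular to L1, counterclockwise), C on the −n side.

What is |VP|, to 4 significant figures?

67.97

The slot axis is L1's direction at -79.8°, so u = (cos -79.8°, sin -79.8°) = (0.1771, -0.9842) and n = (−sin -79.8°, cos -79.8°) = (0.9842, 0.1771). V is at the origin and R lies 63.7 along u from V, so R = 63.7·u = (11.28, -62.69). Tangency of A1 to both parallel lines with radius 23.7 puts S and C at V ± 23.7·n: S = (23.33, 4.197), C = (-23.33, -4.197). Equal radii place B and P the same way about R: B = R + 23.7·n = (34.61, -58.50), P = R − 23.7·n = (-12.05, -66.89). Then |VP| = |P − V| = 67.97.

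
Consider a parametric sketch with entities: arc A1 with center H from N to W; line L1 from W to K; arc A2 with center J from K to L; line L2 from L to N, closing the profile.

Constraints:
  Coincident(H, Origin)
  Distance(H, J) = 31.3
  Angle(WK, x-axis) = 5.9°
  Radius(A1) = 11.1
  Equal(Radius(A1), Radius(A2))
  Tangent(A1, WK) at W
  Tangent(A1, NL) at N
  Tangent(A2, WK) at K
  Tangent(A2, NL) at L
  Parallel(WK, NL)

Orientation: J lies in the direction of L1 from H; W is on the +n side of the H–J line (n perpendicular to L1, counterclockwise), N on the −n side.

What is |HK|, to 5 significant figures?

33.210

The slot axis is L1's direction at 5.9°, so u = (cos 5.9°, sin 5.9°) = (0.99470, 0.10279) and n = (−sin 5.9°, cos 5.9°) = (-0.10279, 0.99470). H is at the origin and J lies 31.3 along u from H, so J = 31.3·u = (31.134, 3.2174). Tangency of A1 to both parallel lines with radius 11.1 puts W and N at H ± 11.1·n: W = (-1.1410, 11.041), N = (1.1410, -11.041). Equal radii place K and L the same way about J: K = J + 11.1·n = (29.993, 14.259), L = J − 11.1·n = (32.275, -7.8238). Then |HK| = |K − H| = 33.210.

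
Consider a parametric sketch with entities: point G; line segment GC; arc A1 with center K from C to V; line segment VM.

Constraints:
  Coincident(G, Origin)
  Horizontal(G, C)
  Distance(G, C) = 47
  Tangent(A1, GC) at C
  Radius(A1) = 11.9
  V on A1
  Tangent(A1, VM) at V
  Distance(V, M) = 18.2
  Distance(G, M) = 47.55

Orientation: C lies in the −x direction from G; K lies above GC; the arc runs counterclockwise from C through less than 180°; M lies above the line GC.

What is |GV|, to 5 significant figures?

37.323

G is at the origin; GC is horizontal with |GC| = 47.0 and C on the −x side, so C = (-47.000, 0.0000). Tangency of A1 to GC means the radius KC is perpendicular to GC, so K = C + (0, 11.9) = (-47.000, 11.900). Since KV ⟂ VM (tangency), |KM| = √(11.9² + 18.2²) = 21.745 regardless of where V sits on A1. So M lies on both circle(G, 47.55) and circle(K, 21.745); the above-GC intersection is M = (-36.233, 30.792). V is the foot of the tangent from M: V = (-35.122, 12.626).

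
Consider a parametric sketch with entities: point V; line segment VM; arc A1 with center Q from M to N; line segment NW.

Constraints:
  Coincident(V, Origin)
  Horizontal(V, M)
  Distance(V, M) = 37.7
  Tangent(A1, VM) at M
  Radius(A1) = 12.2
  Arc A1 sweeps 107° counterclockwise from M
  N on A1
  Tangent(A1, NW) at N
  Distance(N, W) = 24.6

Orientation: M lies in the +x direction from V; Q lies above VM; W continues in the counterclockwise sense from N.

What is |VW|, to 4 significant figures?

57.64

On A1, M sits at bearing -90° from Q; a 107° counterclockwise sweep puts N at bearing 17°, so N = Q + 12.2·(cos 17°, sin 17°) = (49.37, 15.77). The tangent condition forces QN to be normal to NW, so NW runs along (−sin 17°, cos 17°); with |NW| = 24.6, W = (42.17, 39.29). Then |VW| = |W − V| = 57.64.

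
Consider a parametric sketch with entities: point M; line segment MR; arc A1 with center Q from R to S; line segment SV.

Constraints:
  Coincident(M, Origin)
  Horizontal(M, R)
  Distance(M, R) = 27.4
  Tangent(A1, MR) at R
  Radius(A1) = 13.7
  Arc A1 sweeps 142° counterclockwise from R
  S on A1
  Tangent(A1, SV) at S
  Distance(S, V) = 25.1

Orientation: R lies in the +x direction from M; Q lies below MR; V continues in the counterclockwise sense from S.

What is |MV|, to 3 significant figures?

55.7

On A1, R sits at bearing 90° from Q; a 142° counterclockwise sweep puts S at bearing 232°, so S = Q + 13.7·(cos 232°, sin 232°) = (19.0, -24.5). Since A1 is tangent to SV there, QS ⟂ SV, so SV runs along (−sin 232°, cos 232°); with |SV| = 25.1, V = (38.7, -39.9). Then |MV| = |V − M| = 55.7.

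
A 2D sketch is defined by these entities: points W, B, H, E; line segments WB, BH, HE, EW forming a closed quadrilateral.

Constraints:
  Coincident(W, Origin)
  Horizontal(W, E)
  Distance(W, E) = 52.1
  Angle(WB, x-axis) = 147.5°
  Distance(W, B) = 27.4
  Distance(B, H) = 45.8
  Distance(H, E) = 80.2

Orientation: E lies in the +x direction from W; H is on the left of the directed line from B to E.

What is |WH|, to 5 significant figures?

56.840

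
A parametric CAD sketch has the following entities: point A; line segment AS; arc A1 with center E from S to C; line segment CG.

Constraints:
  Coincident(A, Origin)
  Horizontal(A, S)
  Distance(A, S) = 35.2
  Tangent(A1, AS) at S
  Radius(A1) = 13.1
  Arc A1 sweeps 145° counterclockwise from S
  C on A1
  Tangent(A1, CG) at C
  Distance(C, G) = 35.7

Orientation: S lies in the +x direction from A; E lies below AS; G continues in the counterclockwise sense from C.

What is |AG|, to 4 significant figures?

72.14

A is at the origin; A and S share the same y with |AS| = 35.2 and S on the +x side, so S = (35.20, 0.000). The tangent condition forces ES to be normal to AS, so E = S + (0, -13.1) = (35.20, -13.10). On A1, S sits at bearing 90° from E; a 145° counterclockwise sweep puts C at bearing 235°, so C = E + 13.1·(cos 235°, sin 235°) = (27.69, -23.83). The tangent condition forces EC to be normal to CG, so CG runs along (−sin 235°, cos 235°); with |CG| = 35.7, G = (56.93, -44.31). Then |AG| = |G − A| = 72.14.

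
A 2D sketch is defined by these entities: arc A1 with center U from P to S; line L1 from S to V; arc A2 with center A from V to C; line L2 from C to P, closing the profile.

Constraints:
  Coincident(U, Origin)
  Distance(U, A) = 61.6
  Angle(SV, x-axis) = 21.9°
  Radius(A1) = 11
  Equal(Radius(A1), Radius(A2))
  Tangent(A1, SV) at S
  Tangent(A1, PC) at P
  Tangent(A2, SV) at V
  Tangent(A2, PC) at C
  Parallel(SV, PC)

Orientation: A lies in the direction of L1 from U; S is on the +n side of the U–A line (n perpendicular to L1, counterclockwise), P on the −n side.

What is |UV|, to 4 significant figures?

62.57

The slot axis is L1's direction at 21.9°, so u = (cos 21.9°, sin 21.9°) = (0.9278, 0.3730) and n = (−sin 21.9°, cos 21.9°) = (-0.3730, 0.9278). U is at the origin and A lies 61.6 along u from U, so A = 61.6·u = (57.15, 22.98). Tangency of A1 to both parallel lines with radius 11.0 puts S and P at U ± 11.0·n: S = (-4.103, 10.21), P = (4.103, -10.21). Equal radii place V and C the same way about A: V = A + 11.0·n = (53.05, 33.18), C = A − 11.0·n = (61.26, 12.77). Then |UV| = |V − U| = 62.57.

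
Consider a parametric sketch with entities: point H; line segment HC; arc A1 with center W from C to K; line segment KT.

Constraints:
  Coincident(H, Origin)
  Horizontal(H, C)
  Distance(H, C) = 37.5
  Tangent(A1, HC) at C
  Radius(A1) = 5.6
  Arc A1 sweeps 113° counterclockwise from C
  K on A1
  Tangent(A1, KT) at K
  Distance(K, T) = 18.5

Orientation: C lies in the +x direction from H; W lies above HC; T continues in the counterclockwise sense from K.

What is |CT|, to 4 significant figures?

24.90

H is at the origin; HC is horizontal with |HC| = 37.5 and C on the +x side, so C = (37.50, 0.000). Tangency of A1 to HC means the radius WC is perpendicular to HC, so W = C + (0, 5.6) = (37.50, 5.600). On A1, C sits at bearing -90° from W; a 113° counterclockwise sweep puts K at bearing 23°, so K = W + 5.6·(cos 23°, sin 23°) = (42.65, 7.788). Tangency of A1 to KT means the radius WK is perpendicular to KT, so KT runs along (−sin 23°, cos 23°); with |KT| = 18.5, T = (35.43, 24.82). Then |CT| = |T − C| = 24.90.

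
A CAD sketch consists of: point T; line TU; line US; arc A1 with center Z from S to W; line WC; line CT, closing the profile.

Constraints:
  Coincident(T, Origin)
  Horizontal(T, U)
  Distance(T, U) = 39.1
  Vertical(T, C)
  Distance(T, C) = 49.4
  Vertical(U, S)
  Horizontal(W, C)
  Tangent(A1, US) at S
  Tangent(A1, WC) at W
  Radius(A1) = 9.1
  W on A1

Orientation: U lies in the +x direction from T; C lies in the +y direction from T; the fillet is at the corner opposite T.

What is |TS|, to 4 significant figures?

56.15

The virtual corner opposite T is at (39.10, 49.40). Tangency of A1 to US means the radius ZS is perpendicular to US and A1 meets WC tangentially, so ZW is at right angles to WC, with radius 9.1, so the center Z sits 9.1 in from both sides at Z = (30.00, 40.30). That places the tangent points at S = (39.10, 40.30) on US and W = (30.00, 49.40) on WC. Then |TS| = |S − T| = 56.15.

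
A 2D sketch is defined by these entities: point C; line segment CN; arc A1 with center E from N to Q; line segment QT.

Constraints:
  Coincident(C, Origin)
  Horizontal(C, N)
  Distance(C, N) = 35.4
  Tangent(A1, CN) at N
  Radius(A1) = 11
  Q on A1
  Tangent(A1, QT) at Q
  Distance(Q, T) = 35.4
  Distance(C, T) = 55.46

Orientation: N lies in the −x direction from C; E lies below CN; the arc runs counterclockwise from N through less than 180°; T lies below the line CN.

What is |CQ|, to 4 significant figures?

47.93

C is at the origin; C and N share the same y with |CN| = 35.4 and N on the −x side, so N = (-35.40, 0.000). A1 meets CN tangentially, so EN is at right angles to CN, so E = N + (0, -11) = (-35.40, -11.00). Since EQ ⟂ QT (tangency), |ET| = √(11.0² + 35.4²) = 37.07 regardless of where Q sits on A1. So T lies on both circle(C, 55.46) and circle(E, 37.07); the below-CN intersection is T = (-28.70, -47.46). Q is the foot of the tangent from T: Q = (-45.14, -16.11).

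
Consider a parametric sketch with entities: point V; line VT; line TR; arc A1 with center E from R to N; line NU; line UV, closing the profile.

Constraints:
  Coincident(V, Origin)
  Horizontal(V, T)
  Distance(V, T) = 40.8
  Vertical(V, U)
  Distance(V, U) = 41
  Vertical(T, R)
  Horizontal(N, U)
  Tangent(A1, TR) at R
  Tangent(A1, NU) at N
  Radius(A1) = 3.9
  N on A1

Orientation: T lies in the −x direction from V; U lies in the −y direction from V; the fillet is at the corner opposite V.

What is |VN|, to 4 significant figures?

55.16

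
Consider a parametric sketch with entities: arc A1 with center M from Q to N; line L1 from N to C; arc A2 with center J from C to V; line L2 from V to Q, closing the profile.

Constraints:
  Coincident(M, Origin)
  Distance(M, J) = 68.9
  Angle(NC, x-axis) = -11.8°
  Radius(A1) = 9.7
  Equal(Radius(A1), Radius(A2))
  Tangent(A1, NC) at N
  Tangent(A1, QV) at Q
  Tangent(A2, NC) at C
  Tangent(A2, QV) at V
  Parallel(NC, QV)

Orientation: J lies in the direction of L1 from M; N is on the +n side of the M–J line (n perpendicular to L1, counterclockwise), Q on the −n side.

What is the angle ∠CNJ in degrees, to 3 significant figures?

8.01°

Tangency of A1 to both parallel lines with radius 9.7 puts N and Q at M ± 9.7·n: N = (1.98, 9.50), Q = (-1.98, -9.50). Equal radii place C and V the same way about J: C = J + 9.7·n = (69.4, -4.59), V = J − 9.7·n = (65.5, -23.6). Then cos ∠CNJ = NC·NJ / (|NC||NJ|), giving 8.01°.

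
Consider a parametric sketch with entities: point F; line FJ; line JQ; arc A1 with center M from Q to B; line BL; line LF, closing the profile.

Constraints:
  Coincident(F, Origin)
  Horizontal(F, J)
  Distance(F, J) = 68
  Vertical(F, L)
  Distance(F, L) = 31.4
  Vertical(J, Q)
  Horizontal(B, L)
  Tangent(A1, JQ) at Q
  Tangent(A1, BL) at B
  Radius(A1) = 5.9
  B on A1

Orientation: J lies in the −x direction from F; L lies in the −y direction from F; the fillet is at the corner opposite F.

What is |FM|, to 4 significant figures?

67.13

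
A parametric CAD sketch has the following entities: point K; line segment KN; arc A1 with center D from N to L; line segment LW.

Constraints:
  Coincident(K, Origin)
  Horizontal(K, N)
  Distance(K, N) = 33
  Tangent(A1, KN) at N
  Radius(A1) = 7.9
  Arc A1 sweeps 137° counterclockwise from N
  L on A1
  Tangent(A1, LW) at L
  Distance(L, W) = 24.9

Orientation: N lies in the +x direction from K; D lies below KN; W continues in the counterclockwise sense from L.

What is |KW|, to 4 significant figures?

55.13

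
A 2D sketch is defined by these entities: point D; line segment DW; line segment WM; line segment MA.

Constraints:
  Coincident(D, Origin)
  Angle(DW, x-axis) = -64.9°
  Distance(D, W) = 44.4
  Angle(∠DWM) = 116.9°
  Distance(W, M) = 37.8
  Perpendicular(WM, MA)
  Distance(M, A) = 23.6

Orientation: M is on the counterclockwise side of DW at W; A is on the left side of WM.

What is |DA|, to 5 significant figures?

60.057

D is at the origin; DW runs at -64.9° with length 44.4, so W = 44.4·(cos -64.9°, sin -64.9°) = (18.834, -40.207). ∠DWM = 116.9°, so WM runs at -64.9° + (180° − 116.9°) = -1.8000° from the x-axis; with |WM| = 37.8, M = W + 37.8·(cos -1.8000°, sin -1.8000°) = (56.616, -41.395). WM ⟂ MA; with |MA| = 23.6 on the left of WM, A = M + 23.6·(0.031411, 0.99951) = (57.357, -17.806). Then |DA| = |A − D| = 60.057.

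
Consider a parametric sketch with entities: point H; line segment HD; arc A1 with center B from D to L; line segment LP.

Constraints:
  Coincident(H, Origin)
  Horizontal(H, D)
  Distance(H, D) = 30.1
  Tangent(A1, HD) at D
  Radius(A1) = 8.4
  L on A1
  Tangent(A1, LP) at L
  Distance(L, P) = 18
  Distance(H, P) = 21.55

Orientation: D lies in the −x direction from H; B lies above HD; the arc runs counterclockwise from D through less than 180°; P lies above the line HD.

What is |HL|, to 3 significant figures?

23.7

H is at the origin; H and D share the same y with |HD| = 30.1 and D on the −x side, so D = (-30.1, 0.00). A1 meets HD tangentially, so BD is at right angles to HD, so B = D + (0, 8.4) = (-30.1, 8.40). Since BL ⟂ LP (tangency), |BP| = √(8.4² + 18.0²) = 19.9 regardless of where L sits on A1. So P lies on both circle(H, 21.55) and circle(B, 19.9); the above-HD intersection is P = (-12.5, 17.6). L is the foot of the tangent from P: L = (-23.4, 3.29).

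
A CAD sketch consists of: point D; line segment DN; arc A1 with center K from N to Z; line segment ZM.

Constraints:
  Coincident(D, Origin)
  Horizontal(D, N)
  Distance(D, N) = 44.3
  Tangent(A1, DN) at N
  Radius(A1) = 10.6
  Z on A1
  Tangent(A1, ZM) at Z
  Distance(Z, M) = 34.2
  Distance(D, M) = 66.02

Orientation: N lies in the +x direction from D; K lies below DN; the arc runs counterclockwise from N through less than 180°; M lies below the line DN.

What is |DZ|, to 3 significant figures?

37.4

D is at the origin; D and N share the same y with |DN| = 44.3 and N on the +x side, so N = (44.3, 0.00). Tangency of A1 to DN means the radius KN is perpendicular to DN, so K = N + (0, -10.6) = (44.3, -10.6). Since KZ ⟂ ZM (tangency), |KM| = √(10.6² + 34.2²) = 35.8 regardless of where Z sits on A1. So M lies on both circle(D, 66.02) and circle(K, 35.8); the below-DN intersection is M = (47.1, -46.3). Z is the foot of the tangent from M: Z = (34.4, -14.5).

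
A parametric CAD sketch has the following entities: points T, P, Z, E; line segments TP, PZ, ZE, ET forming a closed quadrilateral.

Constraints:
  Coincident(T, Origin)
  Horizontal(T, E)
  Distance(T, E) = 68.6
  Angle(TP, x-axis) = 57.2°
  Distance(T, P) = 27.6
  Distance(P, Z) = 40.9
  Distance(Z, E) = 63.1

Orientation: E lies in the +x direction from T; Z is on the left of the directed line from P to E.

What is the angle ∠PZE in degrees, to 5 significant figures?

64.305°

Checks: |PZ| = 40.90 ✓; |ZE| = 63.10 ✓.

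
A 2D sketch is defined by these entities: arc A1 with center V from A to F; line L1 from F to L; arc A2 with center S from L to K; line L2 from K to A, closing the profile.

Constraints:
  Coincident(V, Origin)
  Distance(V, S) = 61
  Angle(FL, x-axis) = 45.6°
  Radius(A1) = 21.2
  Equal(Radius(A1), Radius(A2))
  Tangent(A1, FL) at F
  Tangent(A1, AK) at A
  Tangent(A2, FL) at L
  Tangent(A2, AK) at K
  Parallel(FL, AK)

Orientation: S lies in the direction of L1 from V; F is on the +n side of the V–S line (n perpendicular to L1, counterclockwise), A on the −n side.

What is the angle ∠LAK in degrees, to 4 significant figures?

34.80°

The slot axis is L1's direction at 45.6°, so u = (cos 45.6°, sin 45.6°) = (0.6997, 0.7145) and n = (−sin 45.6°, cos 45.6°) = (-0.7145, 0.6997). V is at the origin and S lies 61.0 along u from V, so S = 61.0·u = (42.68, 43.58). Tangency of A1 to both parallel lines with radius 21.2 puts F and A at V ± 21.2·n: F = (-15.15, 14.83), A = (15.15, -14.83). Equal radii place L and K the same way about S: L = S + 21.2·n = (27.53, 58.42), K = S − 21.2·n = (57.83, 28.75). Then cos ∠LAK = AL·AK / (|AL||AK|), giving 34.80°.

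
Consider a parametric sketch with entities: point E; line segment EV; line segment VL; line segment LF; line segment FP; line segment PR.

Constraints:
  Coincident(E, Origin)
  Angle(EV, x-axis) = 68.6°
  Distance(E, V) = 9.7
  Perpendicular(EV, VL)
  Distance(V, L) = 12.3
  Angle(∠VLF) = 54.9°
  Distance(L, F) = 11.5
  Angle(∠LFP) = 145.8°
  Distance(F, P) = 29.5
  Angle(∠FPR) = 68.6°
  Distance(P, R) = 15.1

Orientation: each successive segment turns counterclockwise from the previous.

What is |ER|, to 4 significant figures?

22.28

E is at the origin; EV runs at 68.6° with length 9.7, so V = (3.539, 9.031). EV ⟂ VL, so VL runs at 158.6°; with |VL| = 12.3, L = (-7.913, 13.52). ∠VLF = 54.9° gives LF at -76.30° from the x-axis; with |LF| = 11.5, F = (-5.189, 2.346). ∠LFP = 145.8° gives FP at -42.10° from the x-axis; with |FP| = 29.5, P = (16.70, -17.43). ∠FPR = 68.6° gives PR at 69.30° from the x-axis; with |PR| = 15.1, R = (22.04, -3.306). Then |ER| = |R − E| = 22.28.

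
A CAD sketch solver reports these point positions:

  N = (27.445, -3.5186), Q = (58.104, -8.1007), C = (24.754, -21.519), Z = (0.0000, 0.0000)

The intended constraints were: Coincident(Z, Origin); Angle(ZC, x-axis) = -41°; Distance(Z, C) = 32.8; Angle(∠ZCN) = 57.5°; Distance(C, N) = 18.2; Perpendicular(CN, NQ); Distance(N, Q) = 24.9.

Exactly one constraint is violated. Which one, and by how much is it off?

Distance(N, Q) = 24.9 — off by 6.10.

Z = (0.00, 0.00) ✓; ZC at -41.00° ✓; |ZC| = 32.80 ✓; ∠ZCN = 57.50° ✓; |CN| = 18.20 ✓; ∠(CN, NQ) = 90.00° ✓; |NQ| = 31.00 ✗.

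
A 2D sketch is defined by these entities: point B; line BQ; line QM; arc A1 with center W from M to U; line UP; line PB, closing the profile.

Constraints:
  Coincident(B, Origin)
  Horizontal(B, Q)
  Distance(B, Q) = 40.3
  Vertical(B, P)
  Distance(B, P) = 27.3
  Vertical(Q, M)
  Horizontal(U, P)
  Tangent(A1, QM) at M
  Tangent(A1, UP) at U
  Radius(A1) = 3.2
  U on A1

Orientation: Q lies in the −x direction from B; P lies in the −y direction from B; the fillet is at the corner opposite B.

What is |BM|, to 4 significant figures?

46.96

B is at the origin; B and Q share the same y with |BQ| = 40.3 and Q on the −x side, so Q = (-40.30, 0.000). B and P share the same x with |BP| = 27.3 and P on the −y side, so P = (0.000, -27.30). The virtual corner opposite B is at (-40.30, -27.30). Since A1 is tangent to QM there, WM ⟂ QM and since A1 is tangent to UP there, WU ⟂ UP, with radius 3.2, so the center W sits 3.2 in from both sides at W = (-37.10, -24.10). That places the tangent points at M = (-40.30, -24.10) on QM and U = (-37.10, -27.30) on UP. Then |BM| = |M − B| = 46.96.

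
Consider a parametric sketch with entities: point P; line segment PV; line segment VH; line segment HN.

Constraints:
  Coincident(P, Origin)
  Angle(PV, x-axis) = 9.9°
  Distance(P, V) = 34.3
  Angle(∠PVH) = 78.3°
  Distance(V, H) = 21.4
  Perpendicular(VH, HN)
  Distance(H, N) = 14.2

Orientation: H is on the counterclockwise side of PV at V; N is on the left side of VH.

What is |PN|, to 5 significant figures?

24.177

∠PVH = 78.3°, so VH runs at 9.9° + (180° − 78.3°) = 111.60° from the x-axis; with |VH| = 21.4, H = V + 21.4·(cos 111.60°, sin 111.60°) = (25.911, 25.794). VH ⟂ HN; with |HN| = 14.2 on the left of VH, N = H + 14.2·(-0.92978, -0.36812) = (12.709, 20.567). Then |PN| = |N − P| = 24.177.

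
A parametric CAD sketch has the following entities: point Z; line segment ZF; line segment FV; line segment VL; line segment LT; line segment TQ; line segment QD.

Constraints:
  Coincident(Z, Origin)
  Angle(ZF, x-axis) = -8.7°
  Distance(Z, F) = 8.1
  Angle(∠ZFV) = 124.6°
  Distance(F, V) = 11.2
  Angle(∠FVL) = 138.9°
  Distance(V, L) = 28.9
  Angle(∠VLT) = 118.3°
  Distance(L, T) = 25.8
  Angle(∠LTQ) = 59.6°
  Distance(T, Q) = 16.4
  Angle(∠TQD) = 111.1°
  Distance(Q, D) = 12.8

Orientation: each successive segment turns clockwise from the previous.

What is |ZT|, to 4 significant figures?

49.20

∠FVL = 138.9° gives VL at -105.2° from the x-axis; with |VL| = 28.9, L = (5.322, -39.19). ∠VLT = 118.3° gives LT at -166.9° from the x-axis; with |LT| = 25.8, T = (-19.81, -45.04). Then |ZT| = |T − Z| = 49.20.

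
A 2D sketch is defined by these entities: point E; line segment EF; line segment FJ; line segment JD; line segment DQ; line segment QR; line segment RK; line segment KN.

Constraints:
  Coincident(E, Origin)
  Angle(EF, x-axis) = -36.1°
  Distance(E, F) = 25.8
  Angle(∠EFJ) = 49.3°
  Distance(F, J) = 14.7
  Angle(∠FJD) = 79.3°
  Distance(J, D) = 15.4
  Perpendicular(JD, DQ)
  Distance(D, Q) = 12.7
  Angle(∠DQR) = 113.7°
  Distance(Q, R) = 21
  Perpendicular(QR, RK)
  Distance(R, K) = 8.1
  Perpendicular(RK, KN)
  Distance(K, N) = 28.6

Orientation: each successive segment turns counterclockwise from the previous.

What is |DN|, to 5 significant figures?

4.3220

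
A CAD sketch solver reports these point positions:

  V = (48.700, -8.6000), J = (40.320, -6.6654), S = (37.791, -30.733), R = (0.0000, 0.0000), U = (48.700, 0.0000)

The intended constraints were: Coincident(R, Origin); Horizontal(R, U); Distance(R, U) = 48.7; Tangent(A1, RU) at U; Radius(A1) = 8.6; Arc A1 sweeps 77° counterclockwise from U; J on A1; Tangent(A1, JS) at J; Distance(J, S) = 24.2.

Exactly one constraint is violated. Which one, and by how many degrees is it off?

Tangent(A1, JS) at J — off by 7.00°.

R = (0.00, 0.00) ✓; R.y = 0.00, U.y = 0.00 ✓; |RU| = 48.70 ✓; ∠(VU, UR) = 90.00° ✓; |VU| = 8.600 ✓; bearing(V→J) − bearing(V→U) = 77.00° ✓; |VJ| = 8.600 ✓; ∠(VJ, JS) = 83.00° ✗; |JS| = 24.20 ✓.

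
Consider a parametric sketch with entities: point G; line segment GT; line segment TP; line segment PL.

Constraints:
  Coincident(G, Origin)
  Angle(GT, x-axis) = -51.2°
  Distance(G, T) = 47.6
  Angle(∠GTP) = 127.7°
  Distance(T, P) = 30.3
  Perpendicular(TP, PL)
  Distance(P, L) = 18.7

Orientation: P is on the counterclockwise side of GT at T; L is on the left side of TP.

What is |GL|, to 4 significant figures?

62.36

∠GTP = 127.7°, so TP runs at -51.2° + (180° − 127.7°) = 1.100° from the x-axis; with |TP| = 30.3, P = T + 30.3·(cos 1.100°, sin 1.100°) = (60.12, -36.51). The perpendicularity gives PL at right angles to TP; with |PL| = 18.7 on the left of TP, L = P + 18.7·(-0.01920, 0.9998) = (59.76, -17.82). Then |GL| = |L − G| = 62.36.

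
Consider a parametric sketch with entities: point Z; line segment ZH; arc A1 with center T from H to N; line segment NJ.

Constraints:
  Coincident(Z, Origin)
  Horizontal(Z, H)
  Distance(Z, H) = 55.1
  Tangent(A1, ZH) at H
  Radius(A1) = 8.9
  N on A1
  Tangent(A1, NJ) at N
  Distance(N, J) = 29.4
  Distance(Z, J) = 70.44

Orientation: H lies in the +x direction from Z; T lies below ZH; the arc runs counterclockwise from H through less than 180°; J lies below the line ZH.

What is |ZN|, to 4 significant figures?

48.51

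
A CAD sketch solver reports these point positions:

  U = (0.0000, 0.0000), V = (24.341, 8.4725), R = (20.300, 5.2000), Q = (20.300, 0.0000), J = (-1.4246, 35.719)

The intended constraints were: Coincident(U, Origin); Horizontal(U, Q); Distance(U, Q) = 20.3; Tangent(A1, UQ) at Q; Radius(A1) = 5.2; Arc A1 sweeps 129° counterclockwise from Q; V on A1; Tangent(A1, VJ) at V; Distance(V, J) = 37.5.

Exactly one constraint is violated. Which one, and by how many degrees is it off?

Tangent(A1, VJ) at V — off by 4.40°.

U = (0.00, 0.00) ✓; U.y = 0.00, Q.y = 0.00 ✓; |UQ| = 20.30 ✓; ∠(RQ, QU) = 90.00° ✓; |RQ| = 5.200 ✓; bearing(R→V) − bearing(R→Q) = 129.0° ✓; |RV| = 5.200 ✓; ∠(RV, VJ) = 85.60° ✗; |VJ| = 37.50 ✓.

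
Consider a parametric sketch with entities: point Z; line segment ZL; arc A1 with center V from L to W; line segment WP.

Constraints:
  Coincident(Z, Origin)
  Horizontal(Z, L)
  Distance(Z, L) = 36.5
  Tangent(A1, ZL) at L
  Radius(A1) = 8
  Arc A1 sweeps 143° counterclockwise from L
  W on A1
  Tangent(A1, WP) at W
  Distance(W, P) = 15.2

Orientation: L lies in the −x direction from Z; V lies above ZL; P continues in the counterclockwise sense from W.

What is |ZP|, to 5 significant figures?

49.745

On A1, L sits at bearing -90° from V; a 143° counterclockwise sweep puts W at bearing 53°, so W = V + 8.0·(cos 53°, sin 53°) = (-31.685, 14.389). A1 meets WP tangentially, so VW is at right angles to WP, so WP runs along (−sin 53°, cos 53°); with |WP| = 15.2, P = (-43.825, 23.537). Then |ZP| = |P − Z| = 49.745.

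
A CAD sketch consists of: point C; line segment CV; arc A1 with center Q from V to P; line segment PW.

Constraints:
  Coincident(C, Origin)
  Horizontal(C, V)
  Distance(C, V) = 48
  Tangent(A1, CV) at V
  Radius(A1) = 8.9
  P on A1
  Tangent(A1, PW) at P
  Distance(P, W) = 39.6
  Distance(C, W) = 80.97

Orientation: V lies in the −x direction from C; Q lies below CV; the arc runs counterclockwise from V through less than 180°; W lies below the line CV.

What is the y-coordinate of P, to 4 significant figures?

-6.384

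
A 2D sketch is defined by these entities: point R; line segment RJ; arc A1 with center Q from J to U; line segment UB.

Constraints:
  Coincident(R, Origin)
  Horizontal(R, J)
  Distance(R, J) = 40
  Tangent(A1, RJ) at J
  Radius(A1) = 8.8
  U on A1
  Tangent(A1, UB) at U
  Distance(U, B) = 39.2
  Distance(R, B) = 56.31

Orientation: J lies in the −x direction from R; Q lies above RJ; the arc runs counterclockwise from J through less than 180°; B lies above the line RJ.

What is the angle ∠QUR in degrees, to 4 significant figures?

166.6°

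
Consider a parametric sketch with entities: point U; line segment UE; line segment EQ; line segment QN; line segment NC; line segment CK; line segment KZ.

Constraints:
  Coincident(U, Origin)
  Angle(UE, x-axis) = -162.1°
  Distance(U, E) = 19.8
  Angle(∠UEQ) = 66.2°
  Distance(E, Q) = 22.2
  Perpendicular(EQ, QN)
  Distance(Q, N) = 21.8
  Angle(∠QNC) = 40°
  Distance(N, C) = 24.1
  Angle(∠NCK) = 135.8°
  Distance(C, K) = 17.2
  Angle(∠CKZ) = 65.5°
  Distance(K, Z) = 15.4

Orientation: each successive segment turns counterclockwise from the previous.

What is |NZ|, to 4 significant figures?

28.23

U is at the origin; UE runs at -162.1° with length 19.8, so E = (-18.84, -6.086). ∠UEQ = 66.2° gives EQ at -48.30° from the x-axis; with |EQ| = 22.2, Q = (-4.073, -22.66). EQ ⟂ QN, so QN runs at 41.70°; with |QN| = 21.8, N = (12.20, -8.159). ∠QNC = 40.0° gives NC at -178.3° from the x-axis; with |NC| = 24.1, C = (-11.89, -8.874). ∠NCK = 135.8° gives CK at -134.1° from the x-axis; with |CK| = 17.2, K = (-23.86, -21.23). ∠CKZ = 65.5° gives KZ at -19.60° from the x-axis; with |KZ| = 15.4, Z = (-9.348, -26.39). Then |NZ| = |Z − N| = 28.23.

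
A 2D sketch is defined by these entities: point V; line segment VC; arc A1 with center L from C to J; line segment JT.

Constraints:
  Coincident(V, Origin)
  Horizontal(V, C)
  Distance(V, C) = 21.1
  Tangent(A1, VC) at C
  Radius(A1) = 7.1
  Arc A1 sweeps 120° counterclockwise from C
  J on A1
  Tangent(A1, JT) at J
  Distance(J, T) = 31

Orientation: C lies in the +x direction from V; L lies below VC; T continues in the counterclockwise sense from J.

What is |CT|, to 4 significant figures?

38.65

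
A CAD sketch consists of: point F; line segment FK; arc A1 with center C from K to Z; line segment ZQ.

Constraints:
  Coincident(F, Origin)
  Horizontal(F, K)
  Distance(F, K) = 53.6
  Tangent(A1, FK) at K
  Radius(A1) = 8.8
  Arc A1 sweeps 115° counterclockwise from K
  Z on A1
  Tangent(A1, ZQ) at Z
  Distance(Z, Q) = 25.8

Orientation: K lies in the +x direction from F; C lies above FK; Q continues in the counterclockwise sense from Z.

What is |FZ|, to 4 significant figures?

62.84

F is at the origin; F and K share the same y with |FK| = 53.6 and K on the +x side, so K = (53.60, 0.000). Since A1 is tangent to FK there, CK ⟂ FK, so C = K + (0, 8.8) = (53.60, 8.800). On A1, K sits at bearing -90° from C; a 115° counterclockwise sweep puts Z at bearing 25°, so Z = C + 8.8·(cos 25°, sin 25°) = (61.58, 12.52). Then |FZ| = |Z − F| = 62.84.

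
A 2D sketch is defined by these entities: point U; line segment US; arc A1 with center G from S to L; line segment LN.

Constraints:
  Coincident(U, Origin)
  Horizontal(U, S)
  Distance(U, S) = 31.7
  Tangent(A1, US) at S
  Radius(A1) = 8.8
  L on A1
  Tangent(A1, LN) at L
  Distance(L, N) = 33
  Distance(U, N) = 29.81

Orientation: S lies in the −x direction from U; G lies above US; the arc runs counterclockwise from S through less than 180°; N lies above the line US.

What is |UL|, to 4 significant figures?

24.98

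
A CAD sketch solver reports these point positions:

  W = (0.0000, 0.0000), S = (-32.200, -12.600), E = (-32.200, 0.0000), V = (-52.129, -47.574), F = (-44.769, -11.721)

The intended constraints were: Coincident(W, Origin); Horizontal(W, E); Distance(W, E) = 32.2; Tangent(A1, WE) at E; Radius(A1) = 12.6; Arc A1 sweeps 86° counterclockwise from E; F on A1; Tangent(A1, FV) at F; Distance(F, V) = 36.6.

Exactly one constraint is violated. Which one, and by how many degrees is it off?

Tangent(A1, FV) at F — off by 7.60°.

W = (0.00, 0.00) ✓; W.y = 0.00, E.y = 0.00 ✓; |WE| = 32.20 ✓; ∠(SE, EW) = 90.00° ✓; |SE| = 12.60 ✓; bearing(S→F) − bearing(S→E) = 86.00° ✓; |SF| = 12.60 ✓; ∠(SF, FV) = 97.60° ✗; |FV| = 36.60 ✓.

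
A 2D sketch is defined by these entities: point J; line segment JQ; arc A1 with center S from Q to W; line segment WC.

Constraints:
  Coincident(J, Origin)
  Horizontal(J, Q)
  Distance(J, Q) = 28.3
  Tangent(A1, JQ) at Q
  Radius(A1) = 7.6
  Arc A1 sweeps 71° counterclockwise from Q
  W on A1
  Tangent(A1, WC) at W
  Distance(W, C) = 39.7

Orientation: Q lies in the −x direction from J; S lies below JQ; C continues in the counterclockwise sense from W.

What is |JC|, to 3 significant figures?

64.5

J is at the origin; JQ is horizontal with |JQ| = 28.3 and Q on the −x side, so Q = (-28.3, 0.00). Since A1 is tangent to JQ there, SQ ⟂ JQ, so S = Q + (0, -7.6) = (-28.3, -7.60). On A1, Q sits at bearing 90° from S; a 71° counterclockwise sweep puts W at bearing 161°, so W = S + 7.6·(cos 161°, sin 161°) = (-35.5, -5.13). Tangency of A1 to WC means the radius SW is perpendicular to WC, so WC runs along (−sin 161°, cos 161°); with |WC| = 39.7, C = (-48.4, -42.7). Then |JC| = |C − J| = 64.5.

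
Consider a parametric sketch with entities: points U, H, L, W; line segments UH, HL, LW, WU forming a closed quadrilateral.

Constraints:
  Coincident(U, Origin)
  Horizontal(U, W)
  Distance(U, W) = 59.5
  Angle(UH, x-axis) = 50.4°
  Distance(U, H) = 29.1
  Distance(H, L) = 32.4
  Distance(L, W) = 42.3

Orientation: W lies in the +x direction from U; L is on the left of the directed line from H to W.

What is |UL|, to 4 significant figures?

60.78

Checks: |HL| = 32.40 ✓; |LW| = 42.30 ✓.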